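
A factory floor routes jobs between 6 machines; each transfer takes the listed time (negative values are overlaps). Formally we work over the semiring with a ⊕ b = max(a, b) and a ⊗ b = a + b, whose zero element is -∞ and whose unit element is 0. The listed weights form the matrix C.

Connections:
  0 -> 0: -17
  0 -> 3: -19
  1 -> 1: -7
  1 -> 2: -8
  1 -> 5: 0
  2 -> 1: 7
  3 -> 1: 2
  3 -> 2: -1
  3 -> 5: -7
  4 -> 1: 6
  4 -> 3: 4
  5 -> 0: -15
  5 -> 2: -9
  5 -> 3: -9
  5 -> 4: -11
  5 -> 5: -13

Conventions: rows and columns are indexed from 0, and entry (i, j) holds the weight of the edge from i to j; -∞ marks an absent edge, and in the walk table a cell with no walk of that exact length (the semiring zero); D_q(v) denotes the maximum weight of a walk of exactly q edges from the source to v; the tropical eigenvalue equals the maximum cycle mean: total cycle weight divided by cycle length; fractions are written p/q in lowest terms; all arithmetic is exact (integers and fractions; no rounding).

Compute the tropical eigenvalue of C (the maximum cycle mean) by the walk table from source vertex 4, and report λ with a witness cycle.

q=0: [-∞, -∞, -∞, -∞, 0, -∞]
q=1: [-∞, 6, -∞, 4, -∞, -∞]
q=2: [-∞, 6, 3, -∞, -∞, 6]
q=3: [-9, 10, -2, -3, -5, 6]
q=4: [-9, 5, 2, -1, -5, 10]
q=5: [-5, 9, 1, 1, -1, 5]
q=6: [-10, 8, 1, 3, -6, 9]
Optimal cycle mean attained by: cycle 1->5->4->3->2->1, total 0 + (-11) + 4 + (-1) + 7, length 5.
Answer: λ = -1/5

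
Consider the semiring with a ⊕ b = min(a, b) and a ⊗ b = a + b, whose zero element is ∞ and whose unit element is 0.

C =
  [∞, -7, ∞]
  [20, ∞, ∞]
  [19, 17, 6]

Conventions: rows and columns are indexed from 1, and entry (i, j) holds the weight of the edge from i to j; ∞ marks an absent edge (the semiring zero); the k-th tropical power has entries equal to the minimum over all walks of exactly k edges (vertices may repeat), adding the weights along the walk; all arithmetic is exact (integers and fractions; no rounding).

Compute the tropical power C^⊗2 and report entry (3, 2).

C^⊗2:
  [13, ∞, ∞]
  [∞, 13, ∞]
  [25, 12, 12]
Key observation: the optimum is the walk 3->1->2, with weight 19 + (-7) = 12.
Optimal value attained by: walk 3->1->2.
Answer: (C^⊗2)[3][2] = 12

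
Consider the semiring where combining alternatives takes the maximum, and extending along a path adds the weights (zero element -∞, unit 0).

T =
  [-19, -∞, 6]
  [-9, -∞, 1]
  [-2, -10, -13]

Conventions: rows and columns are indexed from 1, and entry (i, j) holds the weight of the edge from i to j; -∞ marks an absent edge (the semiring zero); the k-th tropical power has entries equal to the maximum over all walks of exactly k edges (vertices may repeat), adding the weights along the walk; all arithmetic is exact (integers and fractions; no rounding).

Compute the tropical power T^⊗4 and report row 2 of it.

T^⊗2:
  [4, -4, -7]
  [-1, -9, -3]
  [-15, -23, 4]
T^⊗3:
  [-9, -17, 10]
  [-5, -13, 5]
  [2, -6, -9]
T^⊗4:
  [8, 0, -3]
  [3, -5, 1]
  [-11, -19, 8]
Answer: row 2 of T^⊗4 = [3, -5, 1]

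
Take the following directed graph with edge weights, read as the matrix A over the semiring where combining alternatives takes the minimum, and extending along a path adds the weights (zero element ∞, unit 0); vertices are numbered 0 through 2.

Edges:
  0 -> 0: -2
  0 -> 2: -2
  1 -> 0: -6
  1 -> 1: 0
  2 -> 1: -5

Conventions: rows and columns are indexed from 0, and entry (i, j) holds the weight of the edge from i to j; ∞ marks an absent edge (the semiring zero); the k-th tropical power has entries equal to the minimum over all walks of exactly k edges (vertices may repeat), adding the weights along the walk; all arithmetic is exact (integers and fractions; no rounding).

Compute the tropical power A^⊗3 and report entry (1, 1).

A^⊗2:
  [-4, -7, -4]
  [-8, 0, -8]
  [-11, -5, ∞]
A^⊗3:
  [-13, -9, -6]
  [-10, -13, -10]
  [-13, -5, -13]
Key observation: the optimum is the walk 1->0->2->1, with weight (-6) + (-2) + (-5) = -13.
Optimal value attained by: walk 1->0->2->1.
Answer: (A^⊗3)[1][1] = -13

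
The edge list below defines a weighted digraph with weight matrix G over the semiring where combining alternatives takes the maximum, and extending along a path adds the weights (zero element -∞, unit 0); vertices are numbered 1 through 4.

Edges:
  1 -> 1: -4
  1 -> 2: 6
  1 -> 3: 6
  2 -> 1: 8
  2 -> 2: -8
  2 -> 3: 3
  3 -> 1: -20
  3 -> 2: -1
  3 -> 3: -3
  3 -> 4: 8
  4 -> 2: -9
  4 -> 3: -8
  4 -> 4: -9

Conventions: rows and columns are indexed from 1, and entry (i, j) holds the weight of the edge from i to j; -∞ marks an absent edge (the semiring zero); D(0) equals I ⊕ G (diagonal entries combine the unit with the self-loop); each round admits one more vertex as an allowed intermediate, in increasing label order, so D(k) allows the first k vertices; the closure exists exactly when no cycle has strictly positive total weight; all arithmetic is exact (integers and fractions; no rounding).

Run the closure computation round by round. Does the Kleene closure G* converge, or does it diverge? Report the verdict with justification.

D(0):
  [0, 6, 6, -∞]
  [8, 0, 3, -∞]
  [-20, -1, 0, 8]
  [-∞, -9, -8, 0]
Detection: at round 1, diagonal entry (2, 2) turns strictly positive.
Key observation: the cycle 2->1->2 has total weight 8 + 6, which is strictly positive.
Answer: DIVERGES — positive cycle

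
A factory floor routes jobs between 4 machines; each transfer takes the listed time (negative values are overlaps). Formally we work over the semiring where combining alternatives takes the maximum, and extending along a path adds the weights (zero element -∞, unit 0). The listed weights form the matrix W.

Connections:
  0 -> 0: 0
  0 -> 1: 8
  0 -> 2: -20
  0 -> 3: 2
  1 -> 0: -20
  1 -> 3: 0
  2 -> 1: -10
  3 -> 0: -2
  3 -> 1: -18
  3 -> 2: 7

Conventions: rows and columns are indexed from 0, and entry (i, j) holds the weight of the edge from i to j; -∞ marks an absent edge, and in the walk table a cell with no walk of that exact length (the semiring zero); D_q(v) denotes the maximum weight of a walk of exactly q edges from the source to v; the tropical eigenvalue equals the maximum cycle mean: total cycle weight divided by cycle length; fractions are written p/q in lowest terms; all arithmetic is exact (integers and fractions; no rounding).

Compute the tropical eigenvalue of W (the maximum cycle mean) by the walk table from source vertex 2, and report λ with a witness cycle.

q=0: [-∞, -∞, 0, -∞]
q=1: [-∞, -10, -∞, -∞]
q=2: [-30, -∞, -∞, -10]
q=3: [-12, -22, -3, -28]
q=4: [-12, -4, -21, -10]
Optimal cycle mean attained by: cycle 0->1->3->0, total 8 + 0 + (-2), length 3.
Answer: λ = 2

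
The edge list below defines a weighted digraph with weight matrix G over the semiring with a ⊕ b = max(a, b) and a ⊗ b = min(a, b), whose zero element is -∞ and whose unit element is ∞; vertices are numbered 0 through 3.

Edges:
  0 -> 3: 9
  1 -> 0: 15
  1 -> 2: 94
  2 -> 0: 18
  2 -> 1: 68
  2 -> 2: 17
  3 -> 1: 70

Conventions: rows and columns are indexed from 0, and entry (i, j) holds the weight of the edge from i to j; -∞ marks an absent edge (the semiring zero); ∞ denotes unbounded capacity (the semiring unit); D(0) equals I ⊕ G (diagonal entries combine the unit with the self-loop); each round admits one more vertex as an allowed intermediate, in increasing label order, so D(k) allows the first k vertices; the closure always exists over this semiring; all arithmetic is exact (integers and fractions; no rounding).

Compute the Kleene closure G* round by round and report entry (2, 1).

D(0):
  [∞, -∞, -∞, 9]
  [15, ∞, 94, -∞]
  [18, 68, ∞, -∞]
  [-∞, 70, -∞, ∞]
D(1):
  [∞, -∞, -∞, 9]
  [15, ∞, 94, 9]
  [18, 68, ∞, 9]
  [-∞, 70, -∞, ∞]
D(2):
  [∞, -∞, -∞, 9]
  [15, ∞, 94, 9]
  [18, 68, ∞, 9]
  [15, 70, 70, ∞]
D(3):
  [∞, -∞, -∞, 9]
  [18, ∞, 94, 9]
  [18, 68, ∞, 9]
  [18, 70, 70, ∞]
D(4):
  [∞, 9, 9, 9]
  [18, ∞, 94, 9]
  [18, 68, ∞, 9]
  [18, 70, 70, ∞]
Answer: G*[2][1] = 68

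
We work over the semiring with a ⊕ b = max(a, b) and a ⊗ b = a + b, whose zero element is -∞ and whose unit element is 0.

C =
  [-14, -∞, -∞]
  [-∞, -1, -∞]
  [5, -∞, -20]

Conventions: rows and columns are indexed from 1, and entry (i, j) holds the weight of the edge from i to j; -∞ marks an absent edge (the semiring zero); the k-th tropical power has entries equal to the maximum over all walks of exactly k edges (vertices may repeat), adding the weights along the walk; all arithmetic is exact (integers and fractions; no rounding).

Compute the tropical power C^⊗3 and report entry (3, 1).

C^⊗2:
  [-28, -∞, -∞]
  [-∞, -2, -∞]
  [-9, -∞, -40]
C^⊗3:
  [-42, -∞, -∞]
  [-∞, -3, -∞]
  [-23, -∞, -60]
Key observation: the optimum is the walk 3->1->1->1, with weight 5 + (-14) + (-14) = -23.
Optimal value attained by: walk 3->1->1->1.
Answer: (C^⊗3)[3][1] = -23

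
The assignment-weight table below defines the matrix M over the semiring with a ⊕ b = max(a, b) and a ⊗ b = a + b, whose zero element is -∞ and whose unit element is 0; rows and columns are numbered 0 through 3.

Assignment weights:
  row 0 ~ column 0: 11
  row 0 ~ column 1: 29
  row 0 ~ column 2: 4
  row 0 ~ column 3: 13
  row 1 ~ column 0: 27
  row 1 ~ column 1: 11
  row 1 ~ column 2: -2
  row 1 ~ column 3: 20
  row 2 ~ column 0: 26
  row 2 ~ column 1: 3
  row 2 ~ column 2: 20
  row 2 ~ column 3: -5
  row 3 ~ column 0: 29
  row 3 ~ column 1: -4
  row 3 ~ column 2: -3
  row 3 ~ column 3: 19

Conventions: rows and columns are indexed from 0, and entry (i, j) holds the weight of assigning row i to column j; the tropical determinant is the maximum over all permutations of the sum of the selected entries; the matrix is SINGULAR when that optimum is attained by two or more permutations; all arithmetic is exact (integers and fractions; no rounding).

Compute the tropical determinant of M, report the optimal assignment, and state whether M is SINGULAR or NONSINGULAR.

σ = (0, 1, 2, 3): 11 + 11 + 20 + 19 = 61
σ = (0, 1, 3, 2): 11 + 11 + (-5) + (-3) = 14
σ = (0, 2, 1, 3): 11 + (-2) + 3 + 19 = 31
σ = (0, 2, 3, 1): 11 + (-2) + (-5) + (-4) = 0
σ = (0, 3, 1, 2): 11 + 20 + 3 + (-3) = 31
σ = (0, 3, 2, 1): 11 + 20 + 20 + (-4) = 47
σ = (1, 0, 2, 3): 29 + 27 + 20 + 19 = 95
σ = (1, 0, 3, 2): 29 + 27 + (-5) + (-3) = 48
σ = (1, 2, 0, 3): 29 + (-2) + 26 + 19 = 72
σ = (1, 2, 3, 0): 29 + (-2) + (-5) + 29 = 51
σ = (1, 3, 0, 2): 29 + 20 + 26 + (-3) = 72
σ = (1, 3, 2, 0): 29 + 20 + 20 + 29 = 98
σ = (2, 0, 1, 3): 4 + 27 + 3 + 19 = 53
σ = (2, 0, 3, 1): 4 + 27 + (-5) + (-4) = 22
σ = (2, 1, 0, 3): 4 + 11 + 26 + 19 = 60
σ = (2, 1, 3, 0): 4 + 11 + (-5) + 29 = 39
σ = (2, 3, 0, 1): 4 + 20 + 26 + (-4) = 46
σ = (2, 3, 1, 0): 4 + 20 + 3 + 29 = 56
σ = (3, 0, 1, 2): 13 + 27 + 3 + (-3) = 40
σ = (3, 0, 2, 1): 13 + 27 + 20 + (-4) = 56
σ = (3, 1, 0, 2): 13 + 11 + 26 + (-3) = 47
σ = (3, 1, 2, 0): 13 + 11 + 20 + 29 = 73
σ = (3, 2, 0, 1): 13 + (-2) + 26 + (-4) = 33
σ = (3, 2, 1, 0): 13 + (-2) + 3 + 29 = 43
Optimal value attained by: σ = (1, 3, 2, 0).
Answer: det⊕(M) = 98; verdict: NONSINGULAR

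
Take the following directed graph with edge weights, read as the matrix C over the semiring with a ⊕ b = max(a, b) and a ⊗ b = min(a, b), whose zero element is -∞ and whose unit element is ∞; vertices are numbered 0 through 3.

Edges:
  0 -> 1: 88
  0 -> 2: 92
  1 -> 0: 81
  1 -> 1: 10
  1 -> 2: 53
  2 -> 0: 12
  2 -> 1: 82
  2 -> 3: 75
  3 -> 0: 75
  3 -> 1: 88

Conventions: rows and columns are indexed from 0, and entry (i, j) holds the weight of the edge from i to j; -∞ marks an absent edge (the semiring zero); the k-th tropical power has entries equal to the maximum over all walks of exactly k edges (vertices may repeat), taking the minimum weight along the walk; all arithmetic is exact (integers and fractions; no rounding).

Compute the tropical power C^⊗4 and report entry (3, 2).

C^⊗2:
  [81, 82, 53, 75]
  [12, 81, 81, 53]
  [81, 75, 53, -∞]
  [81, 75, 75, -∞]
C^⊗3:
  [81, 81, 81, 53]
  [81, 81, 53, 75]
  [75, 81, 81, 53]
  [75, 81, 81, 75]
C^⊗4:
  [81, 81, 81, 75]
  [81, 81, 81, 53]
  [81, 81, 75, 75]
  [81, 81, 75, 75]
Key observation: the optimum is the walk 3->0->1->0->2, with weight 75 min 88 min 81 min 92 = 75.
Optimal value attained by: walk 3->0->1->0->2.
Answer: (C^⊗4)[3][2] = 75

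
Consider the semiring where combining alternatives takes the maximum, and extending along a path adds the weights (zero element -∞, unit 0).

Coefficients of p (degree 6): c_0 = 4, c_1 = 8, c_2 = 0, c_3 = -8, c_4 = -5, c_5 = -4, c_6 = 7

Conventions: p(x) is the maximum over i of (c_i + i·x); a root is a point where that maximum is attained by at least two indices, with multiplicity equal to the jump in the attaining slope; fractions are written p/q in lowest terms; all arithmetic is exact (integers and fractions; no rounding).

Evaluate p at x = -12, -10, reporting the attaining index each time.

p(-12) = max(4+0·(-12)=4, 8+1·(-12)=-4, 0+2·(-12)=-24, -8+3·(-12)=-44, -5+4·(-12)=-53, -4+5·(-12)=-64, 7+6·(-12)=-65) = 4 (attained by i=0)
p(-10) = max(4+0·(-10)=4, 8+1·(-10)=-2, 0+2·(-10)=-20, -8+3·(-10)=-38, -5+4·(-10)=-45, -4+5·(-10)=-54, 7+6·(-10)=-53) = 4 (attained by i=0)
Answer: p(-12) = 4; p(-10) = 4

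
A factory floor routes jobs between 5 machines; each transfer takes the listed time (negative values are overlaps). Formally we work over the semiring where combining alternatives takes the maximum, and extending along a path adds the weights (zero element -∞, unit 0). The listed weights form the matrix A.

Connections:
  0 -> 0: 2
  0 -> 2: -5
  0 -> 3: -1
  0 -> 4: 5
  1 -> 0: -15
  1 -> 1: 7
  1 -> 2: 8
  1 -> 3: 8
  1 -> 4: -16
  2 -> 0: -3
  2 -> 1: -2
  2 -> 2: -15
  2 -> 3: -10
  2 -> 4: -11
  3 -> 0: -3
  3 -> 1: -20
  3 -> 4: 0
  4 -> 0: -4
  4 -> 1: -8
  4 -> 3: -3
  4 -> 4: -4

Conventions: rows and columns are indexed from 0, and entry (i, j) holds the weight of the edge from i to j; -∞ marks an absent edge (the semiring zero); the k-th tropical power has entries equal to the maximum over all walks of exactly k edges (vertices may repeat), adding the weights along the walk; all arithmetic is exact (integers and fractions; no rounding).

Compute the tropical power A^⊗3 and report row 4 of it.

A^⊗2:
  [4, -3, -3, 2, 7]
  [5, 14, 15, 15, 8]
  [-1, 5, 6, 6, 2]
  [-1, -8, -8, -3, 2]
  [-2, -1, 0, 0, 1]
A^⊗3:
  [6, 4, 5, 5, 9]
  [12, 21, 22, 22, 15]
  [3, 12, 13, 13, 6]
  [1, -1, 0, 0, 4]
  [0, 6, 7, 7, 3]
Answer: row 4 of A^⊗3 = [0, 6, 7, 7, 3]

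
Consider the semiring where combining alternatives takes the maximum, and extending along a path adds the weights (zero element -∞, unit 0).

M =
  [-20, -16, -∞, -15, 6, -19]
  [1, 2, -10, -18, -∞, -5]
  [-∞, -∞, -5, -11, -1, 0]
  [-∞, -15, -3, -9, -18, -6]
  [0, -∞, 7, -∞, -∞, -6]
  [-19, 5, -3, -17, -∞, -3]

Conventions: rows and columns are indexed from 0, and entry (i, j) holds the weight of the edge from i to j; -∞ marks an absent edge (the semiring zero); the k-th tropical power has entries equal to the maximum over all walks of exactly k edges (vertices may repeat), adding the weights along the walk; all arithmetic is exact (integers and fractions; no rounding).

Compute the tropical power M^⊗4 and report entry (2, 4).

M^⊗2:
  [6, -14, 13, -24, -14, 0]
  [3, 4, -8, -14, 7, -3]
  [-1, 5, 6, -16, -6, -3]
  [-14, -1, -8, -14, -4, -3]
  [-20, -1, 2, -4, 6, 7]
  [6, 7, -5, -13, -4, 0]
M^⊗3:
  [-13, 5, 8, 2, 12, 13]
  [7, 6, 14, -12, 9, 1]
  [6, 7, 1, -5, 5, 6]
  [0, 2, 3, -19, -8, -6]
  [6, 12, 13, -9, 1, 4]
  [8, 9, 3, -9, 12, 2]
M^⊗4:
  [12, 18, 19, -3, 7, 10]
  [9, 8, 16, 3, 13, 14]
  [8, 11, 12, -9, 12, 3]
  [3, 4, -1, -8, 6, 3]
  [13, 14, 8, 2, 12, 13]
  [12, 11, 19, -7, 14, 6]
Key observation: the optimum is the walk 2->5->1->0->4, with weight 0 + 5 + 1 + 6 = 12.
Optimal value attained by: walk 2->5->1->0->4.
Answer: (M^⊗4)[2][4] = 12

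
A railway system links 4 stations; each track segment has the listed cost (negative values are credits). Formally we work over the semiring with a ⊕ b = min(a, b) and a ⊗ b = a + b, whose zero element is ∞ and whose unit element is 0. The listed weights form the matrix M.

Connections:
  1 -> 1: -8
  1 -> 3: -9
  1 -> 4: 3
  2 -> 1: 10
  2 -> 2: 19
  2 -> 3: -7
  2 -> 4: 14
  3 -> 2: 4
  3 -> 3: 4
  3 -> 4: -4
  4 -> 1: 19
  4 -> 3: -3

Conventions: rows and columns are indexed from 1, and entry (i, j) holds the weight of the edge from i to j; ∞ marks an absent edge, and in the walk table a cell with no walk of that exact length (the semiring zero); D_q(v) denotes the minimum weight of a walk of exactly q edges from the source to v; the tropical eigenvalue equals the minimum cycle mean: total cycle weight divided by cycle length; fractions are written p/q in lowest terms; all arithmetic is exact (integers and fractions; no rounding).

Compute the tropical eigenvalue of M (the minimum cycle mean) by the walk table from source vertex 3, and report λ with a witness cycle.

q=0: [∞, ∞, 0, ∞]
q=1: [∞, 4, 4, -4]
q=2: [14, 8, -7, 0]
q=3: [6, -3, -3, -11]
q=4: [-2, 1, -14, -7]
Optimal cycle mean attained by: cycle 1->1, total (-8), length 1.
Answer: λ = -8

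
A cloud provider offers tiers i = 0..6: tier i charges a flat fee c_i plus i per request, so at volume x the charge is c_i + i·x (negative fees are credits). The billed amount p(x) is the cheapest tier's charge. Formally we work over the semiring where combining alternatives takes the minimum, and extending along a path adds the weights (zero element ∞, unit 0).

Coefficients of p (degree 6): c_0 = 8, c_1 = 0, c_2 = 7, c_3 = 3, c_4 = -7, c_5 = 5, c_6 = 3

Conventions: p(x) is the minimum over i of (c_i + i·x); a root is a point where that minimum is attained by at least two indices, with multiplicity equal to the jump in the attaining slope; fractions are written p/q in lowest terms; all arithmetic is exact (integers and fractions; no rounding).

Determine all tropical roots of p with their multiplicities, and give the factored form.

hull edge (i=0, c=8) to (i=1, c=0): slope -8, span 1
hull edge (i=1, c=0) to (i=4, c=-7): slope -7/3, span 3
hull edge (i=4, c=-7) to (i=6, c=3): slope 5, span 2
Factored form: p(x) = 3 ⊗ (x ⊕ (-5)) ⊗ (x ⊕ (-5)) ⊗ (x ⊕ 7/3) ⊗ (x ⊕ 7/3) ⊗ (x ⊕ 7/3) ⊗ (x ⊕ 8)
Answer: roots = -5 (mult 2), 7/3 (mult 3), 8 (mult 1)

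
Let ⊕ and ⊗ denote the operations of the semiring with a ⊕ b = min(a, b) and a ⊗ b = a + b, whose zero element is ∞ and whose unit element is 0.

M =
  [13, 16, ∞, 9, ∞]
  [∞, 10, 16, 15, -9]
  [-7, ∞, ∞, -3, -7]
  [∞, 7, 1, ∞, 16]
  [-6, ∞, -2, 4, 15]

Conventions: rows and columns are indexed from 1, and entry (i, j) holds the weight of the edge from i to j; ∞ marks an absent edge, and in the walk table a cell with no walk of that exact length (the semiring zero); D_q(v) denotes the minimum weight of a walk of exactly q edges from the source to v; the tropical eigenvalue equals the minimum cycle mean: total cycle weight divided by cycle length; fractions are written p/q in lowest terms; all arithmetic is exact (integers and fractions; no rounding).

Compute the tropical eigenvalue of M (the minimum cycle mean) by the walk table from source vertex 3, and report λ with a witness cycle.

q=0: [∞, ∞, 0, ∞, ∞]
q=1: [-7, ∞, ∞, -3, -7]
q=2: [-13, 4, -9, -3, 8]
q=3: [-16, 3, -2, -12, -16]
q=4: [-22, -5, -18, -12, -9]
q=5: [-25, -6, -11, -21, -25]
Optimal cycle mean attained by: cycle 3->5->3, total (-7) + (-2), length 2.
Answer: λ = -9/2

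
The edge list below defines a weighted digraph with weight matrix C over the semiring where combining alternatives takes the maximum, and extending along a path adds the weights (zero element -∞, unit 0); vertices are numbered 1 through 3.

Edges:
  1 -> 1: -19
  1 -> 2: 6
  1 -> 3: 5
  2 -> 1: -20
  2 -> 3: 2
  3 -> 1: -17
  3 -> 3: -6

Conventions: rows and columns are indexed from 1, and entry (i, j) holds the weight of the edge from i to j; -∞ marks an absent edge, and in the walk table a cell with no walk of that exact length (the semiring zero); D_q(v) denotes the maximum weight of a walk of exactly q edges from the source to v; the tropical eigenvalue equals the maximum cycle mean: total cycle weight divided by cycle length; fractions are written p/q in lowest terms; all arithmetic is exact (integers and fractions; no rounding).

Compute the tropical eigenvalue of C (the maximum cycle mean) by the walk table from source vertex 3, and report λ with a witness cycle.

q=0: [-∞, -∞, 0]
q=1: [-17, -∞, -6]
q=2: [-23, -11, -12]
q=3: [-29, -17, -9]
Optimal cycle mean attained by: cycle 1->2->3->1, total 6 + 2 + (-17), length 3.
Answer: λ = -3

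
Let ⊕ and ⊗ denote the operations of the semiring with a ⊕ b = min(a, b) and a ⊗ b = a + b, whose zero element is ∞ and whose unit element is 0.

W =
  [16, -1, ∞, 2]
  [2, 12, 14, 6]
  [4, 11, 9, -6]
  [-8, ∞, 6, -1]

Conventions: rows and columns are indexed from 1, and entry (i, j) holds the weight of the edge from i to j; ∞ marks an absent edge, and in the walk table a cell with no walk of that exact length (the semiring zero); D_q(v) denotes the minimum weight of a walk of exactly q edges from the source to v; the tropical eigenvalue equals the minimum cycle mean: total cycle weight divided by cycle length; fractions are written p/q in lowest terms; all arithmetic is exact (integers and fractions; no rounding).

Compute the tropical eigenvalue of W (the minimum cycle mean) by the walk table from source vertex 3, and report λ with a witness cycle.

q=0: [∞, ∞, 0, ∞]
q=1: [4, 11, 9, -6]
q=2: [-14, 3, 0, -7]
q=3: [-15, -15, -1, -12]
q=4: [-20, -16, -6, -13]
Optimal cycle mean attained by: cycle 1->4->1, total 2 + (-8), length 2.
Answer: λ = -3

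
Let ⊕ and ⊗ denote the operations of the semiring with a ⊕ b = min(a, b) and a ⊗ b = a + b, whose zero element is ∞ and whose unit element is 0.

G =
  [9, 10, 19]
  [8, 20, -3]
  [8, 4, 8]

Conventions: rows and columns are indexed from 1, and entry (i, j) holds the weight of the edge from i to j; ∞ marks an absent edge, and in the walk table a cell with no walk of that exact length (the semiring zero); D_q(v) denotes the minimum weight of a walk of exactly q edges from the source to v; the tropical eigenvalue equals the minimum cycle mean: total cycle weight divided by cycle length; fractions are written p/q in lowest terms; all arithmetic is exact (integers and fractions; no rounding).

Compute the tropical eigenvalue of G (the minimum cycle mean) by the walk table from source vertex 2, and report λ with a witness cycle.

q=0: [∞, 0, ∞]
q=1: [8, 20, -3]
q=2: [5, 1, 5]
q=3: [9, 9, -2]
Optimal cycle mean attained by: cycle 2->3->2, total (-3) + 4, length 2.
Answer: λ = 1/2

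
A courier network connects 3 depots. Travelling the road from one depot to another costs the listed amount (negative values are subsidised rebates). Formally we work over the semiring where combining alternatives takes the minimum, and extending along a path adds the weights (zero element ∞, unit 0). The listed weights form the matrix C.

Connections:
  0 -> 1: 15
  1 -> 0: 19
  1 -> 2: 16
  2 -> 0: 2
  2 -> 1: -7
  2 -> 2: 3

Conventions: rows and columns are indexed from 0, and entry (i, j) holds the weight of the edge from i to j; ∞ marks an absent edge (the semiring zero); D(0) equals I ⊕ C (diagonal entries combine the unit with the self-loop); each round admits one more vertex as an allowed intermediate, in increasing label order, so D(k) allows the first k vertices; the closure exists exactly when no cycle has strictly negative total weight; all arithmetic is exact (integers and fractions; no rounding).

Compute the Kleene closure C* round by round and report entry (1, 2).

D(0):
  [0, 15, ∞]
  [19, 0, 16]
  [2, -7, 0]
D(1):
  [0, 15, ∞]
  [19, 0, 16]
  [2, -7, 0]
D(2):
  [0, 15, 31]
  [19, 0, 16]
  [2, -7, 0]
D(3):
  [0, 15, 31]
  [18, 0, 16]
  [2, -7, 0]
Answer: C*[1][2] = 16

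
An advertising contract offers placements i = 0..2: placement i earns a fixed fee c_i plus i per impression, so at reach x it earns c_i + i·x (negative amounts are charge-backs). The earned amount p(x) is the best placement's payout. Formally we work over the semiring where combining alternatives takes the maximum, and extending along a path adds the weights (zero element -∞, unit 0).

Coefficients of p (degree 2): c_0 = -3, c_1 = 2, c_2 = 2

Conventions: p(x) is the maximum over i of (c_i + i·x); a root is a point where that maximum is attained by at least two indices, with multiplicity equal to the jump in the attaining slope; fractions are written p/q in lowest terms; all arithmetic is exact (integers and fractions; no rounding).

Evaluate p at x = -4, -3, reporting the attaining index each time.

p(-4) = max(-3+0·(-4)=-3, 2+1·(-4)=-2, 2+2·(-4)=-6) = -2 (attained by i=1)
p(-3) = max(-3+0·(-3)=-3, 2+1·(-3)=-1, 2+2·(-3)=-4) = -1 (attained by i=1)
Answer: p(-4) = -2; p(-3) = -1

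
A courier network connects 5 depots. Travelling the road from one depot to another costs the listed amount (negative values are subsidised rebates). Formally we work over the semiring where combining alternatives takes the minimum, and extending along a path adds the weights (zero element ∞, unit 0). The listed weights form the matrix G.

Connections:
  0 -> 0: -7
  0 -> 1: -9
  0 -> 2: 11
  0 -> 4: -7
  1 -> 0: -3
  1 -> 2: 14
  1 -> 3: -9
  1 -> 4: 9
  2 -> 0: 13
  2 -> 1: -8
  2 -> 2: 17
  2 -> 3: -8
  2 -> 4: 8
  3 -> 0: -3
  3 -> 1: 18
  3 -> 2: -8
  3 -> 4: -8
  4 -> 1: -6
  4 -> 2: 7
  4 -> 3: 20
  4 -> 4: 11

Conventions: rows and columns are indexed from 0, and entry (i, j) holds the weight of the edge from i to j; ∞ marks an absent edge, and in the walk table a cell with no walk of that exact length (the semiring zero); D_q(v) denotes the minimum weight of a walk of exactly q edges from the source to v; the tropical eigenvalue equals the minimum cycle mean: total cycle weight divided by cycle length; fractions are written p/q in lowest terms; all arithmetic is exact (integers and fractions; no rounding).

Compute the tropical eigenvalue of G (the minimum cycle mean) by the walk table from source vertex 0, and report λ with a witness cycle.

q=0: [0, ∞, ∞, ∞, ∞]
q=1: [-7, -9, 11, ∞, -7]
q=2: [-14, -16, 0, -18, -14]
q=3: [-21, -23, -26, -25, -26]
q=4: [-28, -34, -33, -34, -33]
q=5: [-37, -41, -42, -43, -42]
Optimal cycle mean attained by: cycle 1->3->2->1, total (-9) + (-8) + (-8), length 3.
Answer: λ = -25/3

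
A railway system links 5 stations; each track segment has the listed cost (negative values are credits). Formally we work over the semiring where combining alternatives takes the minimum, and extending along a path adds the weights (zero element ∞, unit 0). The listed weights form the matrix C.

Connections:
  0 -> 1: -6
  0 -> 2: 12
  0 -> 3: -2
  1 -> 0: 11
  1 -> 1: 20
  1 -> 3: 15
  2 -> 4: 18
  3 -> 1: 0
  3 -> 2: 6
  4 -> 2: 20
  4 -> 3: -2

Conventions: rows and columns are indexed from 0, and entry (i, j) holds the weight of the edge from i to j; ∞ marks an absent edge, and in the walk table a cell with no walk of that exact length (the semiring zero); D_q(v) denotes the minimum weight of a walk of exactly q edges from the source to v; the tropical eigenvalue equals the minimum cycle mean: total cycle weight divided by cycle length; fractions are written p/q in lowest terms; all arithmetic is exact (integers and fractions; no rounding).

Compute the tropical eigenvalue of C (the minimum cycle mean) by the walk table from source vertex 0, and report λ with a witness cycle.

q=0: [0, ∞, ∞, ∞, ∞]
q=1: [∞, -6, 12, -2, ∞]
q=2: [5, -2, 4, 9, 30]
q=3: [9, -1, 15, 3, 22]
q=4: [10, 3, 9, 7, 33]
q=5: [14, 4, 13, 8, 27]
Optimal cycle mean attained by: cycle 0->1->0, total (-6) + 11, length 2.
Answer: λ = 5/2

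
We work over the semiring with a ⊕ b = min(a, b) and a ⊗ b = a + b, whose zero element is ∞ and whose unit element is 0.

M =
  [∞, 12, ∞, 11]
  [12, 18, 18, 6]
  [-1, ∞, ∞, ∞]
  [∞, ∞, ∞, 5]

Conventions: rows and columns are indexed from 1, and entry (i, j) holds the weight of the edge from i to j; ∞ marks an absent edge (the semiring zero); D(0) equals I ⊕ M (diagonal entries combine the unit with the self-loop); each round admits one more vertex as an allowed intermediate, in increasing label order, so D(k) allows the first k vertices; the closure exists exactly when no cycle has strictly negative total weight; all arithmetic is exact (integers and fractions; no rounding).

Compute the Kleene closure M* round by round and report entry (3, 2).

D(0):
  [0, 12, ∞, 11]
  [12, 0, 18, 6]
  [-1, ∞, 0, ∞]
  [∞, ∞, ∞, 0]
D(1):
  [0, 12, ∞, 11]
  [12, 0, 18, 6]
  [-1, 11, 0, 10]
  [∞, ∞, ∞, 0]
D(2):
  [0, 12, 30, 11]
  [12, 0, 18, 6]
  [-1, 11, 0, 10]
  [∞, ∞, ∞, 0]
D(3):
  [0, 12, 30, 11]
  [12, 0, 18, 6]
  [-1, 11, 0, 10]
  [∞, ∞, ∞, 0]
D(4):
  [0, 12, 30, 11]
  [12, 0, 18, 6]
  [-1, 11, 0, 10]
  [∞, ∞, ∞, 0]
Answer: M*[3][2] = 11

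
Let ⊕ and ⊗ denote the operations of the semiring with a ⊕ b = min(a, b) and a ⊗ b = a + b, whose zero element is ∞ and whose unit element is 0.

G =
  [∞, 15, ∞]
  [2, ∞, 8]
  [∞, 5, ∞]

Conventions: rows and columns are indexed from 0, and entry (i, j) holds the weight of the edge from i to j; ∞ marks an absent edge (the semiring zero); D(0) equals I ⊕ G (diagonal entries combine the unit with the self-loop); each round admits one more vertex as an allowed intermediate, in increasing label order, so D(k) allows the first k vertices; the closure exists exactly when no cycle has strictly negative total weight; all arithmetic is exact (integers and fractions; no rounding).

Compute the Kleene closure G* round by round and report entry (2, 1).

D(0):
  [0, 15, ∞]
  [2, 0, 8]
  [∞, 5, 0]
D(1):
  [0, 15, ∞]
  [2, 0, 8]
  [∞, 5, 0]
D(2):
  [0, 15, 23]
  [2, 0, 8]
  [7, 5, 0]
D(3):
  [0, 15, 23]
  [2, 0, 8]
  [7, 5, 0]
Answer: G*[2][1] = 5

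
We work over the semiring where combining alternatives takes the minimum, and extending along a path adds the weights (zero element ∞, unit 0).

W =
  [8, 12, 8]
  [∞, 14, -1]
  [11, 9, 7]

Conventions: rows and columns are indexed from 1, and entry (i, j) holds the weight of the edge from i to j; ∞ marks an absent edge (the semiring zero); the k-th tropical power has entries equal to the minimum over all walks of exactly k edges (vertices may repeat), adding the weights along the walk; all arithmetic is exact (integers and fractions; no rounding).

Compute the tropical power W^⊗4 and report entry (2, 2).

W^⊗2:
  [16, 17, 11]
  [10, 8, 6]
  [18, 16, 8]
W^⊗3:
  [22, 20, 16]
  [17, 15, 7]
  [19, 17, 15]
W^⊗4:
  [27, 25, 19]
  [18, 16, 14]
  [26, 24, 16]
Key observation: the optimum is the walk 2->3->2->3->2, with weight (-1) + 9 + (-1) + 9 = 16.
Optimal value attained by: walk 2->3->2->3->2.
Answer: (W^⊗4)[2][2] = 16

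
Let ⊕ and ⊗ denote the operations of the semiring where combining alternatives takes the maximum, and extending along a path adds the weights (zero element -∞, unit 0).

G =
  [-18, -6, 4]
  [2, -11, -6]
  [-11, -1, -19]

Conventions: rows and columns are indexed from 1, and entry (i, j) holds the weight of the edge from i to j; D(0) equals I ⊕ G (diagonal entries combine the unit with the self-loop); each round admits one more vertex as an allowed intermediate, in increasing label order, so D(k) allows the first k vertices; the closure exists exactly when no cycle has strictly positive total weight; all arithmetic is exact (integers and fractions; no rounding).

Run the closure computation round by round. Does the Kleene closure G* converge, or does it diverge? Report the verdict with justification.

D(0):
  [0, -6, 4]
  [2, 0, -6]
  [-11, -1, 0]
D(1):
  [0, -6, 4]
  [2, 0, 6]
  [-11, -1, 0]
Detection: at round 2, diagonal entry (3, 3) turns strictly positive.
Key observation: the cycle 3->2->1->3 has total weight (-1) + 2 + 4, which is strictly positive.
Answer: DIVERGES — positive cycle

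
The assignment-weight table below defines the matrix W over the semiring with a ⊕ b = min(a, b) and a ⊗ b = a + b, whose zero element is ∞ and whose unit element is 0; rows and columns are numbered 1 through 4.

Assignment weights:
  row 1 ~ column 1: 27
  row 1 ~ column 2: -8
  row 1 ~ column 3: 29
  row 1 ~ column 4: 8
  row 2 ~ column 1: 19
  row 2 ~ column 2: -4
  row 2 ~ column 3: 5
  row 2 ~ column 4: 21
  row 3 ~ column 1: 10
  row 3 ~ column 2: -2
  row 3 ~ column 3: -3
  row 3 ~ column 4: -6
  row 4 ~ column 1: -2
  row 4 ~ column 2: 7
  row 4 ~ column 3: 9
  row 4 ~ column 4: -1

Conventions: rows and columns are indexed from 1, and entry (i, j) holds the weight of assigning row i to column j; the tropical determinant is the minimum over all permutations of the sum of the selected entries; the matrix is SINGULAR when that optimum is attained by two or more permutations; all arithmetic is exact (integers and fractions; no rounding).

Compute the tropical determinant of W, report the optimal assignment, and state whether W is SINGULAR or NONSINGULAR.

σ = (1, 2, 3, 4): 27 + (-4) + (-3) + (-1) = 19
σ = (1, 2, 4, 3): 27 + (-4) + (-6) + 9 = 26
σ = (1, 3, 2, 4): 27 + 5 + (-2) + (-1) = 29
σ = (1, 3, 4, 2): 27 + 5 + (-6) + 7 = 33
σ = (1, 4, 2, 3): 27 + 21 + (-2) + 9 = 55
σ = (1, 4, 3, 2): 27 + 21 + (-3) + 7 = 52
σ = (2, 1, 3, 4): (-8) + 19 + (-3) + (-1) = 7
σ = (2, 1, 4, 3): (-8) + 19 + (-6) + 9 = 14
σ = (2, 3, 1, 4): (-8) + 5 + 10 + (-1) = 6
σ = (2, 3, 4, 1): (-8) + 5 + (-6) + (-2) = -11
σ = (2, 4, 1, 3): (-8) + 21 + 10 + 9 = 32
σ = (2, 4, 3, 1): (-8) + 21 + (-3) + (-2) = 8
σ = (3, 1, 2, 4): 29 + 19 + (-2) + (-1) = 45
σ = (3, 1, 4, 2): 29 + 19 + (-6) + 7 = 49
σ = (3, 2, 1, 4): 29 + (-4) + 10 + (-1) = 34
σ = (3, 2, 4, 1): 29 + (-4) + (-6) + (-2) = 17
σ = (3, 4, 1, 2): 29 + 21 + 10 + 7 = 67
σ = (3, 4, 2, 1): 29 + 21 + (-2) + (-2) = 46
σ = (4, 1, 2, 3): 8 + 19 + (-2) + 9 = 34
σ = (4, 1, 3, 2): 8 + 19 + (-3) + 7 = 31
σ = (4, 2, 1, 3): 8 + (-4) + 10 + 9 = 23
σ = (4, 2, 3, 1): 8 + (-4) + (-3) + (-2) = -1
σ = (4, 3, 1, 2): 8 + 5 + 10 + 7 = 30
σ = (4, 3, 2, 1): 8 + 5 + (-2) + (-2) = 9
Optimal value attained by: σ = (2, 3, 4, 1).
Answer: det⊕(W) = -11; verdict: NONSINGULAR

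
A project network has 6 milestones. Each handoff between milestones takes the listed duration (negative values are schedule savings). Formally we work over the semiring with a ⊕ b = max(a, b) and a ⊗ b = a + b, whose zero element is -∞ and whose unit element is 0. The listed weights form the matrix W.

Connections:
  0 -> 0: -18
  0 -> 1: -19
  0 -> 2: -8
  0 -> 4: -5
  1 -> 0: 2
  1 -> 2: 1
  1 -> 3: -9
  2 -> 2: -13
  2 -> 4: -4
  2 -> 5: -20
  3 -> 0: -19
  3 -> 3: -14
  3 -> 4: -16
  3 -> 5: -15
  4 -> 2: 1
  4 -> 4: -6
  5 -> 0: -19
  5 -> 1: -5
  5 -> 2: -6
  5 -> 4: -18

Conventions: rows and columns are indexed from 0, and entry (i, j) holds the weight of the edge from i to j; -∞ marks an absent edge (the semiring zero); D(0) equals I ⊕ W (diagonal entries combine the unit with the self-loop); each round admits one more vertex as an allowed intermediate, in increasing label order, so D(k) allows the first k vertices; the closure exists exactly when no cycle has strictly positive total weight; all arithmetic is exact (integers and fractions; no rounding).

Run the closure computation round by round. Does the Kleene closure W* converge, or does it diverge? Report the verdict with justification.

D(0):
  [0, -19, -8, -∞, -5, -∞]
  [2, 0, 1, -9, -∞, -∞]
  [-∞, -∞, 0, -∞, -4, -20]
  [-19, -∞, -∞, 0, -16, -15]
  [-∞, -∞, 1, -∞, 0, -∞]
  [-19, -5, -6, -∞, -18, 0]
D(1):
  [0, -19, -8, -∞, -5, -∞]
  [2, 0, 1, -9, -3, -∞]
  [-∞, -∞, 0, -∞, -4, -20]
  [-19, -38, -27, 0, -16, -15]
  [-∞, -∞, 1, -∞, 0, -∞]
  [-19, -5, -6, -∞, -18, 0]
D(2):
  [0, -19, -8, -28, -5, -∞]
  [2, 0, 1, -9, -3, -∞]
  [-∞, -∞, 0, -∞, -4, -20]
  [-19, -38, -27, 0, -16, -15]
  [-∞, -∞, 1, -∞, 0, -∞]
  [-3, -5, -4, -14, -8, 0]
D(3):
  [0, -19, -8, -28, -5, -28]
  [2, 0, 1, -9, -3, -19]
  [-∞, -∞, 0, -∞, -4, -20]
  [-19, -38, -27, 0, -16, -15]
  [-∞, -∞, 1, -∞, 0, -19]
  [-3, -5, -4, -14, -8, 0]
D(4):
  [0, -19, -8, -28, -5, -28]
  [2, 0, 1, -9, -3, -19]
  [-∞, -∞, 0, -∞, -4, -20]
  [-19, -38, -27, 0, -16, -15]
  [-∞, -∞, 1, -∞, 0, -19]
  [-3, -5, -4, -14, -8, 0]
D(5):
  [0, -19, -4, -28, -5, -24]
  [2, 0, 1, -9, -3, -19]
  [-∞, -∞, 0, -∞, -4, -20]
  [-19, -38, -15, 0, -16, -15]
  [-∞, -∞, 1, -∞, 0, -19]
  [-3, -5, -4, -14, -8, 0]
D(6):
  [0, -19, -4, -28, -5, -24]
  [2, 0, 1, -9, -3, -19]
  [-23, -25, 0, -34, -4, -20]
  [-18, -20, -15, 0, -16, -15]
  [-22, -24, 1, -33, 0, -19]
  [-3, -5, -4, -14, -8, 0]
Key observation: every diagonal entry stays at the unit through all rounds, so no improving cycle exists.
Answer: CONVERGES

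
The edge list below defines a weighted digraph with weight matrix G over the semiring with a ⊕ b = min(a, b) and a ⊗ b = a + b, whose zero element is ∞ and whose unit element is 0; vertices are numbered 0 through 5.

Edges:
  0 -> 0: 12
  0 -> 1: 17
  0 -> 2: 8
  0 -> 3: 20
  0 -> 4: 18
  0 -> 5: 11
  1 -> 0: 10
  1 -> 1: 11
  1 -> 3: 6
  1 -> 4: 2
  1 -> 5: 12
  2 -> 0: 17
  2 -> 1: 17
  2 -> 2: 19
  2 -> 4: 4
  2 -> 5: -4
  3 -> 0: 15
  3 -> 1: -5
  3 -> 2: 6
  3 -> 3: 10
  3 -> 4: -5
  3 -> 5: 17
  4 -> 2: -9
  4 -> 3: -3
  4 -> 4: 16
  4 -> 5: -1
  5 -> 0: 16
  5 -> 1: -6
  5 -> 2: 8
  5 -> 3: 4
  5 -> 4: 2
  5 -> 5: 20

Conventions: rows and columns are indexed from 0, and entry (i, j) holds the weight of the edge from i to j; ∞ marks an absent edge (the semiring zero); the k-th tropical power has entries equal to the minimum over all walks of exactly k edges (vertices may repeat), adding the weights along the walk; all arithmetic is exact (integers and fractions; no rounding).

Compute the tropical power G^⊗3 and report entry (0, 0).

G^⊗2:
  [24, 5, 9, 15, 12, 4]
  [21, 1, -7, -1, 1, 1]
  [12, -10, -5, 0, -2, 3]
  [5, 5, -14, -8, -3, -6]
  [8, -8, 3, 3, -8, -13]
  [4, -1, -7, -1, -4, 1]
G^⊗3:
  [15, -2, 3, 8, 6, 5]
  [10, -6, -8, -2, -6, -11]
  [0, -5, -11, -5, -8, -9]
  [3, -13, -12, -6, -13, -18]
  [2, -19, -17, -11, -11, -9]
  [9, -6, -13, -7, -6, -11]
Key observation: the optimum is the walk 0->5->1->0, with weight 11 + (-6) + 10 = 15.
Optimal value attained by: walk 0->5->1->0.
Answer: (G^⊗3)[0][0] = 15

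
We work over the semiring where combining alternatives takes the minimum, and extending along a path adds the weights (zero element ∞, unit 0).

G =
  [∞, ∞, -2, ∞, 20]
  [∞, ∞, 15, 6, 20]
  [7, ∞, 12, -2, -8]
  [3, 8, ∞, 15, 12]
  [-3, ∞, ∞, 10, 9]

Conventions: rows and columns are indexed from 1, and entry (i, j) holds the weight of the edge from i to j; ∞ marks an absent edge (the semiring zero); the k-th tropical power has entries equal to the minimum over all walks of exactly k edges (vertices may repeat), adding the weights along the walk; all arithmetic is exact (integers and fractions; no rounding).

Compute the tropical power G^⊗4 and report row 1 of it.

G^⊗2:
  [5, ∞, 10, -4, -10]
  [9, 14, 27, 13, 7]
  [-11, 6, 5, 2, 1]
  [9, 23, 1, 14, 21]
  [6, 18, -5, 19, 17]
G^⊗3:
  [-13, 4, 3, 0, -1]
  [4, 21, 7, 17, 16]
  [-2, 10, -13, 3, -3]
  [8, 22, 7, -1, -7]
  [2, 27, 4, -7, -13]
G^⊗4:
  [-4, 8, -15, 1, -5]
  [13, 25, 2, 5, -1]
  [-6, 11, -4, -15, -21]
  [-10, 7, 6, 3, -1]
  [-16, 1, 0, -3, -4]
Answer: row 1 of G^⊗4 = [-4, 8, -15, 1, -5]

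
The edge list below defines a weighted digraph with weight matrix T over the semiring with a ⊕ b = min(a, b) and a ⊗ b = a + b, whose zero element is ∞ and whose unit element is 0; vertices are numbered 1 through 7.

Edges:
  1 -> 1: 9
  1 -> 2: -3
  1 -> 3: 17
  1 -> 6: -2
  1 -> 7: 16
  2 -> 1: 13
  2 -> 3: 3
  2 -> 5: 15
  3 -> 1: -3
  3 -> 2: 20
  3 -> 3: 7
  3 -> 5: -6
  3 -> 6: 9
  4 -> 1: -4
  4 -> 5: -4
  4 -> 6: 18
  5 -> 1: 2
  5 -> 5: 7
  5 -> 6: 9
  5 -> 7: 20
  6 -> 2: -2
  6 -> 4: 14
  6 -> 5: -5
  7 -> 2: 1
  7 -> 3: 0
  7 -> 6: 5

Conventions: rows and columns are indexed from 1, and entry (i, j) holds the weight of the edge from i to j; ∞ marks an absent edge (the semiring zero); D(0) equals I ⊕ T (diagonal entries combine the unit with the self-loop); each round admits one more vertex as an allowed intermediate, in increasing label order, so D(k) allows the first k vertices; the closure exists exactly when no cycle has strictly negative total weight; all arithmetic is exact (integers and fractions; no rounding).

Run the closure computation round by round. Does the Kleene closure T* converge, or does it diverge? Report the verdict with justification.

D(0):
  [0, -3, 17, ∞, ∞, -2, 16]
  [13, 0, 3, ∞, 15, ∞, ∞]
  [-3, 20, 0, ∞, -6, 9, ∞]
  [-4, ∞, ∞, 0, -4, 18, ∞]
  [2, ∞, ∞, ∞, 0, 9, 20]
  [∞, -2, ∞, 14, -5, 0, ∞]
  [∞, 1, 0, ∞, ∞, 5, 0]
D(1):
  [0, -3, 17, ∞, ∞, -2, 16]
  [13, 0, 3, ∞, 15, 11, 29]
  [-3, -6, 0, ∞, -6, -5, 13]
  [-4, -7, 13, 0, -4, -6, 12]
  [2, -1, 19, ∞, 0, 0, 18]
  [∞, -2, ∞, 14, -5, 0, ∞]
  [∞, 1, 0, ∞, ∞, 5, 0]
Detection: at round 2, diagonal entry (3, 3) turns strictly negative.
Key observation: the cycle 3->1->2->3 has total weight (-3) + (-3) + 3, which is strictly negative.
Answer: DIVERGES — negative cycle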